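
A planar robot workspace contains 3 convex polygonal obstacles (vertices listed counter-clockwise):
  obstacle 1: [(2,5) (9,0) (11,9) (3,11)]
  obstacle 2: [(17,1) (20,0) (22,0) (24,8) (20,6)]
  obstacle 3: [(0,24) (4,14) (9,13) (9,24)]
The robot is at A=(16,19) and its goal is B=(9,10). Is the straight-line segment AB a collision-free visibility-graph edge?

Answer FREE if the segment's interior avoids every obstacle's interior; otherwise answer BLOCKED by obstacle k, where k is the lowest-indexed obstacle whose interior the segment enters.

Obstacle 1 [(2,5) (9,0) (11,9) (3,11)]:
  edge (2,5)–(9,0): clear
  edge (9,0)–(11,9): clear
  edge (11,9)–(3,11): clear
  edge (3,11)–(2,5): clear
  midpoint (25/2,29/2) outside
  → clear
Obstacle 2 [(17,1) (20,0) (22,0) (24,8) (20,6)]:
  edge (17,1)–(20,0): clear
  edge (20,0)–(22,0): clear
  edge (22,0)–(24,8): clear
  edge (24,8)–(20,6): clear
  edge (20,6)–(17,1): clear
  midpoint (25/2,29/2) outside
  → clear
Obstacle 3 [(0,24) (4,14) (9,13) (9,24)]:
  edge (0,24)–(4,14): clear
  edge (4,14)–(9,13): clear
  edge (9,13)–(9,24): clear
  edge (9,24)–(0,24): clear
  midpoint (25/2,29/2) outside
  → clear

FREE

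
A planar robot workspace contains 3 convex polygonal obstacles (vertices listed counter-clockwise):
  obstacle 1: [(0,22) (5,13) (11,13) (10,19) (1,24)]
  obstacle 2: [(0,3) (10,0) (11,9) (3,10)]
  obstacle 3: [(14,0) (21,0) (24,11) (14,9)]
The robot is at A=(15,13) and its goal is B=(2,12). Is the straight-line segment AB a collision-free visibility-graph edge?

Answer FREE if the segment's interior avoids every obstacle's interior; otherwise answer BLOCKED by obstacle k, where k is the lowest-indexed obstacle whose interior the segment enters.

Obstacle 1 [(0,22) (5,13) (11,13) (10,19) (1,24)]:
  edge (0,22)–(5,13): clear
  edge (5,13)–(11,13): clear
  edge (11,13)–(10,19): clear
  edge (10,19)–(1,24): clear
  edge (1,24)–(0,22): clear
  midpoint (17/2,25/2) outside
  → clear
Obstacle 2 [(0,3) (10,0) (11,9) (3,10)]:
  edge (0,3)–(10,0): clear
  edge (10,0)–(11,9): clear
  edge (11,9)–(3,10): clear
  edge (3,10)–(0,3): clear
  midpoint (17/2,25/2) outside
  → clear
Obstacle 3 [(14,0) (21,0) (24,11) (14,9)]:
  edge (14,0)–(21,0): clear
  edge (21,0)–(24,11): clear
  edge (24,11)–(14,9): clear
  edge (14,9)–(14,0): clear
  midpoint (17/2,25/2) outside
  → clear

FREE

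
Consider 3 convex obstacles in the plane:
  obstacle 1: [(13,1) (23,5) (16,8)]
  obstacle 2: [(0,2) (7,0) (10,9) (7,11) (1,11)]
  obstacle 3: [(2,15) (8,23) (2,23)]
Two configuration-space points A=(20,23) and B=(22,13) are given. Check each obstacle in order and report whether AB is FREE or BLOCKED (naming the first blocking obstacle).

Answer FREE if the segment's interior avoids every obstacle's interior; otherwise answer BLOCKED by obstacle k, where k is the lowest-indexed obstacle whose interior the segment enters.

Obstacle 1 [(13,1) (23,5) (16,8)]:
  edge (13,1)–(23,5): clear
  edge (23,5)–(16,8): clear
  edge (16,8)–(13,1): clear
  midpoint (21,18) outside
  → clear
Obstacle 2 [(0,2) (7,0) (10,9) (7,11) (1,11)]:
  edge (0,2)–(7,0): clear
  edge (7,0)–(10,9): clear
  edge (10,9)–(7,11): clear
  edge (7,11)–(1,11): clear
  edge (1,11)–(0,2): clear
  midpoint (21,18) outside
  → clear
Obstacle 3 [(2,15) (8,23) (2,23)]:
  edge (2,15)–(8,23): clear
  edge (8,23)–(2,23): clear
  edge (2,23)–(2,15): clear
  midpoint (21,18) outside
  → clear

FREE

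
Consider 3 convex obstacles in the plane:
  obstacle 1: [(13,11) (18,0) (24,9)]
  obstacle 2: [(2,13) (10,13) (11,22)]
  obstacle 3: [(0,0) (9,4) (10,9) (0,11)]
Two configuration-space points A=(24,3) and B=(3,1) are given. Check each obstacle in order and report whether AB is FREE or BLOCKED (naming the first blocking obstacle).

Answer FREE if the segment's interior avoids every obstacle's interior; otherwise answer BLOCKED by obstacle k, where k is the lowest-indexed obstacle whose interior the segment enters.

BLOCKED by obstacle 1

Obstacle 1 [(13,11) (18,0) (24,9)]:
  edge (13,11)–(18,0): crosses AB
  edge (18,0)–(24,9): crosses AB
  edge (24,9)–(13,11): clear
  → BLOCKED
Obstacle 2 [(2,13) (10,13) (11,22)]:
  edge (2,13)–(10,13): clear
  edge (10,13)–(11,22): clear
  edge (11,22)–(2,13): clear
  midpoint (27/2,2) outside
  → clear
Obstacle 3 [(0,0) (9,4) (10,9) (0,11)]:
  edge (0,0)–(9,4): clear
  edge (9,4)–(10,9): clear
  edge (10,9)–(0,11): clear
  edge (0,11)–(0,0): clear
  midpoint (27/2,2) outside
  → clear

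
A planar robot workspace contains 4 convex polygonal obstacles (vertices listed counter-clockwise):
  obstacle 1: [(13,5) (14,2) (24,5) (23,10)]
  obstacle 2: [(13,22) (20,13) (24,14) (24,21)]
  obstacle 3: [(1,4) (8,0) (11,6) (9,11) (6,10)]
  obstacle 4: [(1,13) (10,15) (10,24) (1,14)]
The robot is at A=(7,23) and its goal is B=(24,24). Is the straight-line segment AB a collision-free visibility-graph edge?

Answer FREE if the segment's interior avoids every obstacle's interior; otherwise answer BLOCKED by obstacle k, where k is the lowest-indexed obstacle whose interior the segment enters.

Obstacle 1 [(13,5) (14,2) (24,5) (23,10)]:
  edge (13,5)–(14,2): clear
  edge (14,2)–(24,5): clear
  edge (24,5)–(23,10): clear
  edge (23,10)–(13,5): clear
  midpoint (31/2,47/2) outside
  → clear
Obstacle 2 [(13,22) (20,13) (24,14) (24,21)]:
  edge (13,22)–(20,13): clear
  edge (20,13)–(24,14): clear
  edge (24,14)–(24,21): clear
  edge (24,21)–(13,22): clear
  midpoint (31/2,47/2) outside
  → clear
Obstacle 3 [(1,4) (8,0) (11,6) (9,11) (6,10)]:
  edge (1,4)–(8,0): clear
  edge (8,0)–(11,6): clear
  edge (11,6)–(9,11): clear
  edge (9,11)–(6,10): clear
  edge (6,10)–(1,4): clear
  midpoint (31/2,47/2) outside
  → clear
Obstacle 4 [(1,13) (10,15) (10,24) (1,14)]:
  edge (1,13)–(10,15): clear
  edge (10,15)–(10,24): crosses AB
  edge (10,24)–(1,14): crosses AB
  edge (1,14)–(1,13): clear
  → BLOCKED

BLOCKED by obstacle 4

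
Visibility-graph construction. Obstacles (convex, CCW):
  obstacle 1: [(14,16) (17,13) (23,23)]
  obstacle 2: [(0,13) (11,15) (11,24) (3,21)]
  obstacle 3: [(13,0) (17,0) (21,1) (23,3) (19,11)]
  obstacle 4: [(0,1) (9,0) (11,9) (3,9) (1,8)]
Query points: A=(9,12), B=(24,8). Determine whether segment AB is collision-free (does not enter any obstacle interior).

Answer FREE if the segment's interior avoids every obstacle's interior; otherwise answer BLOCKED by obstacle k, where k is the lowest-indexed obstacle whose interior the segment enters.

Obstacle 1 [(14,16) (17,13) (23,23)]:
  edge (14,16)–(17,13): clear
  edge (17,13)–(23,23): clear
  edge (23,23)–(14,16): clear
  midpoint (33/2,10) outside
  → clear
Obstacle 2 [(0,13) (11,15) (11,24) (3,21)]:
  edge (0,13)–(11,15): clear
  edge (11,15)–(11,24): clear
  edge (11,24)–(3,21): clear
  edge (3,21)–(0,13): clear
  midpoint (33/2,10) outside
  → clear
Obstacle 3 [(13,0) (17,0) (21,1) (23,3) (19,11)]:
  edge (13,0)–(17,0): clear
  edge (17,0)–(21,1): clear
  edge (21,1)–(23,3): clear
  edge (23,3)–(19,11): crosses AB
  edge (19,11)–(13,0): crosses AB
  → BLOCKED
Obstacle 4 [(0,1) (9,0) (11,9) (3,9) (1,8)]:
  edge (0,1)–(9,0): clear
  edge (9,0)–(11,9): clear
  edge (11,9)–(3,9): clear
  edge (3,9)–(1,8): clear
  edge (1,8)–(0,1): clear
  midpoint (33/2,10) outside
  → clear

BLOCKED by obstacle 3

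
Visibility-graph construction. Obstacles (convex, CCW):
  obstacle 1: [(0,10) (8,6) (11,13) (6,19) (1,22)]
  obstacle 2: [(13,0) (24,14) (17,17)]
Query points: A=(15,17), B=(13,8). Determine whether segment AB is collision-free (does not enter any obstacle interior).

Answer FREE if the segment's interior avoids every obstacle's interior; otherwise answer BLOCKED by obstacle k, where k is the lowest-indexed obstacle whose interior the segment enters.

Obstacle 1 [(0,10) (8,6) (11,13) (6,19) (1,22)]:
  edge (0,10)–(8,6): clear
  edge (8,6)–(11,13): clear
  edge (11,13)–(6,19): clear
  edge (6,19)–(1,22): clear
  edge (1,22)–(0,10): clear
  midpoint (14,25/2) outside
  → clear
Obstacle 2 [(13,0) (24,14) (17,17)]:
  edge (13,0)–(24,14): clear
  edge (24,14)–(17,17): clear
  edge (17,17)–(13,0): clear
  midpoint (14,25/2) outside
  → clear

FREE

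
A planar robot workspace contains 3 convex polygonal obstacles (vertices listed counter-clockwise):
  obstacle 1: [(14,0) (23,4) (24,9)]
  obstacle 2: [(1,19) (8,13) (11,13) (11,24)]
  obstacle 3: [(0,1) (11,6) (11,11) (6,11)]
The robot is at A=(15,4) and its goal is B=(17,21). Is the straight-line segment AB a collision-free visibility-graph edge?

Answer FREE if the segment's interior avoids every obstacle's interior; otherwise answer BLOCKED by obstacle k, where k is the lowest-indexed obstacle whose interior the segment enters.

Obstacle 1 [(14,0) (23,4) (24,9)]:
  edge (14,0)–(23,4): clear
  edge (23,4)–(24,9): clear
  edge (24,9)–(14,0): clear
  midpoint (16,25/2) outside
  → clear
Obstacle 2 [(1,19) (8,13) (11,13) (11,24)]:
  edge (1,19)–(8,13): clear
  edge (8,13)–(11,13): clear
  edge (11,13)–(11,24): clear
  edge (11,24)–(1,19): clear
  midpoint (16,25/2) outside
  → clear
Obstacle 3 [(0,1) (11,6) (11,11) (6,11)]:
  edge (0,1)–(11,6): clear
  edge (11,6)–(11,11): clear
  edge (11,11)–(6,11): clear
  edge (6,11)–(0,1): clear
  midpoint (16,25/2) outside
  → clear

FREE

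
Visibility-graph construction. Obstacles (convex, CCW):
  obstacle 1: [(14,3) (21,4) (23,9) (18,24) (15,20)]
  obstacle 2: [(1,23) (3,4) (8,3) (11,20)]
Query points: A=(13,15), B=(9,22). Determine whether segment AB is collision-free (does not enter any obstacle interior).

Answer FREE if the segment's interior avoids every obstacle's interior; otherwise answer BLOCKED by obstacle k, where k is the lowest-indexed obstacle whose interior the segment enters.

Obstacle 1 [(14,3) (21,4) (23,9) (18,24) (15,20)]:
  edge (14,3)–(21,4): clear
  edge (21,4)–(23,9): clear
  edge (23,9)–(18,24): clear
  edge (18,24)–(15,20): clear
  edge (15,20)–(14,3): clear
  midpoint (11,37/2) outside
  → clear
Obstacle 2 [(1,23) (3,4) (8,3) (11,20)]:
  edge (1,23)–(3,4): clear
  edge (3,4)–(8,3): clear
  edge (8,3)–(11,20): crosses AB
  edge (11,20)–(1,23): crosses AB
  → BLOCKED

BLOCKED by obstacle 2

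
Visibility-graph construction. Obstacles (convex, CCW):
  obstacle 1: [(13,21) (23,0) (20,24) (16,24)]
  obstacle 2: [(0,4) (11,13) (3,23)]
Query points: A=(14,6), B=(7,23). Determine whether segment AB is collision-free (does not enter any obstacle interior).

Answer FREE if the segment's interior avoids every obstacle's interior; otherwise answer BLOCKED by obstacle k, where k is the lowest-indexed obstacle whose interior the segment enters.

FREE

Obstacle 1 [(13,21) (23,0) (20,24) (16,24)]:
  edge (13,21)–(23,0): clear
  edge (23,0)–(20,24): clear
  edge (20,24)–(16,24): clear
  edge (16,24)–(13,21): clear
  midpoint (21/2,29/2) outside
  → clear
Obstacle 2 [(0,4) (11,13) (3,23)]:
  edge (0,4)–(11,13): clear
  edge (11,13)–(3,23): clear
  edge (3,23)–(0,4): clear
  midpoint (21/2,29/2) outside
  → clear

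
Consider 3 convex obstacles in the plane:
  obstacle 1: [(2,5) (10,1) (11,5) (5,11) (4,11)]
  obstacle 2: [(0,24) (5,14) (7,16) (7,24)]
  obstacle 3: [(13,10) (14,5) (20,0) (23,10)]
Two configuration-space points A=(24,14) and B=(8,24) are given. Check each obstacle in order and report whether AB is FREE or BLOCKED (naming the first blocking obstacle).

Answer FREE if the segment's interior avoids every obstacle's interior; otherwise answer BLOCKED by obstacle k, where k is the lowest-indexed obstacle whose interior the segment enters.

FREE

Obstacle 1 [(2,5) (10,1) (11,5) (5,11) (4,11)]:
  edge (2,5)–(10,1): clear
  edge (10,1)–(11,5): clear
  edge (11,5)–(5,11): clear
  edge (5,11)–(4,11): clear
  edge (4,11)–(2,5): clear
  midpoint (16,19) outside
  → clear
Obstacle 2 [(0,24) (5,14) (7,16) (7,24)]:
  edge (0,24)–(5,14): clear
  edge (5,14)–(7,16): clear
  edge (7,16)–(7,24): clear
  edge (7,24)–(0,24): clear
  midpoint (16,19) outside
  → clear
Obstacle 3 [(13,10) (14,5) (20,0) (23,10)]:
  edge (13,10)–(14,5): clear
  edge (14,5)–(20,0): clear
  edge (20,0)–(23,10): clear
  edge (23,10)–(13,10): clear
  midpoint (16,19) outside
  → clear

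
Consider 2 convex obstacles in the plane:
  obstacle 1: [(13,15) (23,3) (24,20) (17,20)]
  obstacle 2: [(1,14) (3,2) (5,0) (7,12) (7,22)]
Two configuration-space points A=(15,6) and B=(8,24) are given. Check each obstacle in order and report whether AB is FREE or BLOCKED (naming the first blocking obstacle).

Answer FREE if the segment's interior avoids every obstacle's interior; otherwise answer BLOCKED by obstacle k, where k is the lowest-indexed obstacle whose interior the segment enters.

FREE

Obstacle 1 [(13,15) (23,3) (24,20) (17,20)]:
  edge (13,15)–(23,3): clear
  edge (23,3)–(24,20): clear
  edge (24,20)–(17,20): clear
  edge (17,20)–(13,15): clear
  midpoint (23/2,15) outside
  → clear
Obstacle 2 [(1,14) (3,2) (5,0) (7,12) (7,22)]:
  edge (1,14)–(3,2): clear
  edge (3,2)–(5,0): clear
  edge (5,0)–(7,12): clear
  edge (7,12)–(7,22): clear
  edge (7,22)–(1,14): clear
  midpoint (23/2,15) outside
  → clear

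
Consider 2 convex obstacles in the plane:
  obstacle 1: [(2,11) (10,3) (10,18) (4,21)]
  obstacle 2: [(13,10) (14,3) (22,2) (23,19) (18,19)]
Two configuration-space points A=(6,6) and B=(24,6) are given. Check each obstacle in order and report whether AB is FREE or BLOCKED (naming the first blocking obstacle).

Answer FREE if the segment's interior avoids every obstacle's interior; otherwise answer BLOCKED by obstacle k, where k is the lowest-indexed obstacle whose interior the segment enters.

Obstacle 1 [(2,11) (10,3) (10,18) (4,21)]:
  edge (2,11)–(10,3): crosses AB
  edge (10,3)–(10,18): crosses AB
  edge (10,18)–(4,21): clear
  edge (4,21)–(2,11): clear
  → BLOCKED
Obstacle 2 [(13,10) (14,3) (22,2) (23,19) (18,19)]:
  edge (13,10)–(14,3): crosses AB
  edge (14,3)–(22,2): clear
  edge (22,2)–(23,19): crosses AB
  edge (23,19)–(18,19): clear
  edge (18,19)–(13,10): clear
  → BLOCKED

BLOCKED by obstacle 1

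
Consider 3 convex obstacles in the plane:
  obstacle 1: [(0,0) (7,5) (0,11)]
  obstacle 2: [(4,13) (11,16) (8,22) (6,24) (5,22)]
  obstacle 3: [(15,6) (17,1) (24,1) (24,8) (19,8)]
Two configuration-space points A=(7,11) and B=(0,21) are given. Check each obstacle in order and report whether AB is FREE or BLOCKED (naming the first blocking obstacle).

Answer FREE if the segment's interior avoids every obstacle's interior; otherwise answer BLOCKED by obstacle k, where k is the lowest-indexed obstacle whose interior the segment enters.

BLOCKED by obstacle 2

Obstacle 1 [(0,0) (7,5) (0,11)]:
  edge (0,0)–(7,5): clear
  edge (7,5)–(0,11): clear
  edge (0,11)–(0,0): clear
  midpoint (7/2,16) outside
  → clear
Obstacle 2 [(4,13) (11,16) (8,22) (6,24) (5,22)]:
  edge (4,13)–(11,16): crosses AB
  edge (11,16)–(8,22): clear
  edge (8,22)–(6,24): clear
  edge (6,24)–(5,22): clear
  edge (5,22)–(4,13): crosses AB
  → BLOCKED
Obstacle 3 [(15,6) (17,1) (24,1) (24,8) (19,8)]:
  edge (15,6)–(17,1): clear
  edge (17,1)–(24,1): clear
  edge (24,1)–(24,8): clear
  edge (24,8)–(19,8): clear
  edge (19,8)–(15,6): clear
  midpoint (7/2,16) outside
  → clear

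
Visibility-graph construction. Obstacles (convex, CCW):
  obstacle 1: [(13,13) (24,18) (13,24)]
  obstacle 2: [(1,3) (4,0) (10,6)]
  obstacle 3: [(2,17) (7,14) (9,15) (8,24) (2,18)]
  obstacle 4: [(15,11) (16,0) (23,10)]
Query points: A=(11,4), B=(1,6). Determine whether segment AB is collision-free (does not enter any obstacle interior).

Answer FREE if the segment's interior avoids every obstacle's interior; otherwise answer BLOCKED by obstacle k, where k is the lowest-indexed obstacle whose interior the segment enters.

BLOCKED by obstacle 2

Obstacle 1 [(13,13) (24,18) (13,24)]:
  edge (13,13)–(24,18): clear
  edge (24,18)–(13,24): clear
  edge (13,24)–(13,13): clear
  midpoint (6,5) outside
  → clear
Obstacle 2 [(1,3) (4,0) (10,6)]:
  edge (1,3)–(4,0): clear
  edge (4,0)–(10,6): crosses AB
  edge (10,6)–(1,3): crosses AB
  → BLOCKED
Obstacle 3 [(2,17) (7,14) (9,15) (8,24) (2,18)]:
  edge (2,17)–(7,14): clear
  edge (7,14)–(9,15): clear
  edge (9,15)–(8,24): clear
  edge (8,24)–(2,18): clear
  edge (2,18)–(2,17): clear
  midpoint (6,5) outside
  → clear
Obstacle 4 [(15,11) (16,0) (23,10)]:
  edge (15,11)–(16,0): clear
  edge (16,0)–(23,10): clear
  edge (23,10)–(15,11): clear
  midpoint (6,5) outside
  → clear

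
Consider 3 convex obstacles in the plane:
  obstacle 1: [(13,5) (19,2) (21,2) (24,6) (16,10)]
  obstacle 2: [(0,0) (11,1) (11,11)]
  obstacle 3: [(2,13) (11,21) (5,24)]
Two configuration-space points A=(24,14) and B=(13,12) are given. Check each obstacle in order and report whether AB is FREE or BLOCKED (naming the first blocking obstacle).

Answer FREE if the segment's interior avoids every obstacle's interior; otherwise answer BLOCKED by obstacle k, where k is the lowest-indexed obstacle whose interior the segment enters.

Obstacle 1 [(13,5) (19,2) (21,2) (24,6) (16,10)]:
  edge (13,5)–(19,2): clear
  edge (19,2)–(21,2): clear
  edge (21,2)–(24,6): clear
  edge (24,6)–(16,10): clear
  edge (16,10)–(13,5): clear
  midpoint (37/2,13) outside
  → clear
Obstacle 2 [(0,0) (11,1) (11,11)]:
  edge (0,0)–(11,1): clear
  edge (11,1)–(11,11): clear
  edge (11,11)–(0,0): clear
  midpoint (37/2,13) outside
  → clear
Obstacle 3 [(2,13) (11,21) (5,24)]:
  edge (2,13)–(11,21): clear
  edge (11,21)–(5,24): clear
  edge (5,24)–(2,13): clear
  midpoint (37/2,13) outside
  → clear

FREE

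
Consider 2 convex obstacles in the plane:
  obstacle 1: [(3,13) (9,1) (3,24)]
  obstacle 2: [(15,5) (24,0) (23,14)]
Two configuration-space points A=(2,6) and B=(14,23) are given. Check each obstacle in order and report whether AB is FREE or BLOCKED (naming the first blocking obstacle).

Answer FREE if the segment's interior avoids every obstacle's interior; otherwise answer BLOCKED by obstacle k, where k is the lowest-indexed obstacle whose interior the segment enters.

Obstacle 1 [(3,13) (9,1) (3,24)]:
  edge (3,13)–(9,1): crosses AB
  edge (9,1)–(3,24): crosses AB
  edge (3,24)–(3,13): clear
  → BLOCKED
Obstacle 2 [(15,5) (24,0) (23,14)]:
  edge (15,5)–(24,0): clear
  edge (24,0)–(23,14): clear
  edge (23,14)–(15,5): clear
  midpoint (8,29/2) outside
  → clear

BLOCKED by obstacle 1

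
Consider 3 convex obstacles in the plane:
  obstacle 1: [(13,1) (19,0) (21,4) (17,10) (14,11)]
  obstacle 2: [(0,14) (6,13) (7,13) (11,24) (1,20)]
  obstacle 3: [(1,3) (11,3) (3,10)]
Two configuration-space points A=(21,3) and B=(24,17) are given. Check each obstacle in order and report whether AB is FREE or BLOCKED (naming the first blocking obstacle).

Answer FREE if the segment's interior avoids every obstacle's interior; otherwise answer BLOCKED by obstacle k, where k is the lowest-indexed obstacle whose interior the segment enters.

Obstacle 1 [(13,1) (19,0) (21,4) (17,10) (14,11)]:
  edge (13,1)–(19,0): clear
  edge (19,0)–(21,4): clear
  edge (21,4)–(17,10): clear
  edge (17,10)–(14,11): clear
  edge (14,11)–(13,1): clear
  midpoint (45/2,10) outside
  → clear
Obstacle 2 [(0,14) (6,13) (7,13) (11,24) (1,20)]:
  edge (0,14)–(6,13): clear
  edge (6,13)–(7,13): clear
  edge (7,13)–(11,24): clear
  edge (11,24)–(1,20): clear
  edge (1,20)–(0,14): clear
  midpoint (45/2,10) outside
  → clear
Obstacle 3 [(1,3) (11,3) (3,10)]:
  edge (1,3)–(11,3): clear
  edge (11,3)–(3,10): clear
  edge (3,10)–(1,3): clear
  midpoint (45/2,10) outside
  → clear

FREE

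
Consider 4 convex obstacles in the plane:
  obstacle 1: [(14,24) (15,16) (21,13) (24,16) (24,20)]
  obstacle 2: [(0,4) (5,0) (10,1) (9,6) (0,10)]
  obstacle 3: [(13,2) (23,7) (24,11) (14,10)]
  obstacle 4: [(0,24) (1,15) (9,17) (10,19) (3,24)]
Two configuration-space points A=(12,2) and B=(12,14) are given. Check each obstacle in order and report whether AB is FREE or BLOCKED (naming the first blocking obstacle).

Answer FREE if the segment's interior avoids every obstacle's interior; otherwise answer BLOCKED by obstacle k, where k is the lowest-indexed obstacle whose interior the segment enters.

Obstacle 1 [(14,24) (15,16) (21,13) (24,16) (24,20)]:
  edge (14,24)–(15,16): clear
  edge (15,16)–(21,13): clear
  edge (21,13)–(24,16): clear
  edge (24,16)–(24,20): clear
  edge (24,20)–(14,24): clear
  midpoint (12,8) outside
  → clear
Obstacle 2 [(0,4) (5,0) (10,1) (9,6) (0,10)]:
  edge (0,4)–(5,0): clear
  edge (5,0)–(10,1): clear
  edge (10,1)–(9,6): clear
  edge (9,6)–(0,10): clear
  edge (0,10)–(0,4): clear
  midpoint (12,8) outside
  → clear
Obstacle 3 [(13,2) (23,7) (24,11) (14,10)]:
  edge (13,2)–(23,7): clear
  edge (23,7)–(24,11): clear
  edge (24,11)–(14,10): clear
  edge (14,10)–(13,2): clear
  midpoint (12,8) outside
  → clear
Obstacle 4 [(0,24) (1,15) (9,17) (10,19) (3,24)]:
  edge (0,24)–(1,15): clear
  edge (1,15)–(9,17): clear
  edge (9,17)–(10,19): clear
  edge (10,19)–(3,24): clear
  edge (3,24)–(0,24): clear
  midpoint (12,8) outside
  → clear

FREE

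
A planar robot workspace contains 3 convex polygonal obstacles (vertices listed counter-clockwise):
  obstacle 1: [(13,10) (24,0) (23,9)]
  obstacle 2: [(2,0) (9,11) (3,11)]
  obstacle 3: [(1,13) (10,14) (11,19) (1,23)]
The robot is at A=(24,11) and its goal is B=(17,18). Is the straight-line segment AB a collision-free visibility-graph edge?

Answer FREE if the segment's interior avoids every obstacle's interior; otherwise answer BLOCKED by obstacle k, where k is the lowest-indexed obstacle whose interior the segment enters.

Obstacle 1 [(13,10) (24,0) (23,9)]:
  edge (13,10)–(24,0): clear
  edge (24,0)–(23,9): clear
  edge (23,9)–(13,10): clear
  midpoint (41/2,29/2) outside
  → clear
Obstacle 2 [(2,0) (9,11) (3,11)]:
  edge (2,0)–(9,11): clear
  edge (9,11)–(3,11): clear
  edge (3,11)–(2,0): clear
  midpoint (41/2,29/2) outside
  → clear
Obstacle 3 [(1,13) (10,14) (11,19) (1,23)]:
  edge (1,13)–(10,14): clear
  edge (10,14)–(11,19): clear
  edge (11,19)–(1,23): clear
  edge (1,23)–(1,13): clear
  midpoint (41/2,29/2) outside
  → clear

FREE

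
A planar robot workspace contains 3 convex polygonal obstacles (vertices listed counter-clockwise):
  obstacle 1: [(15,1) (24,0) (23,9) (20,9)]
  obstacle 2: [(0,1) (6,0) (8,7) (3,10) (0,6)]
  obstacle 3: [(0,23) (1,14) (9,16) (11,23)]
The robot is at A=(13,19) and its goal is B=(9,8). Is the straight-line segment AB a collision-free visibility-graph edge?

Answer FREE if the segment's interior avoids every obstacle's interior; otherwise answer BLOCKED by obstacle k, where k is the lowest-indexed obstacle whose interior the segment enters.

FREE

Obstacle 1 [(15,1) (24,0) (23,9) (20,9)]:
  edge (15,1)–(24,0): clear
  edge (24,0)–(23,9): clear
  edge (23,9)–(20,9): clear
  edge (20,9)–(15,1): clear
  midpoint (11,27/2) outside
  → clear
Obstacle 2 [(0,1) (6,0) (8,7) (3,10) (0,6)]:
  edge (0,1)–(6,0): clear
  edge (6,0)–(8,7): clear
  edge (8,7)–(3,10): clear
  edge (3,10)–(0,6): clear
  edge (0,6)–(0,1): clear
  midpoint (11,27/2) outside
  → clear
Obstacle 3 [(0,23) (1,14) (9,16) (11,23)]:
  edge (0,23)–(1,14): clear
  edge (1,14)–(9,16): clear
  edge (9,16)–(11,23): clear
  edge (11,23)–(0,23): clear
  midpoint (11,27/2) outside
  → clear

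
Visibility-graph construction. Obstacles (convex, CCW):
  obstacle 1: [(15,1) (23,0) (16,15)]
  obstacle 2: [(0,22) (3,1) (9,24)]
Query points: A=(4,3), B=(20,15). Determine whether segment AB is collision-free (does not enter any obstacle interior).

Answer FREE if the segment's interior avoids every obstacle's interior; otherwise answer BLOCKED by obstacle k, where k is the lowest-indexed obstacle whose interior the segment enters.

Obstacle 1 [(15,1) (23,0) (16,15)]:
  edge (15,1)–(23,0): clear
  edge (23,0)–(16,15): crosses AB
  edge (16,15)–(15,1): crosses AB
  → BLOCKED
Obstacle 2 [(0,22) (3,1) (9,24)]:
  edge (0,22)–(3,1): clear
  edge (3,1)–(9,24): clear
  edge (9,24)–(0,22): clear
  midpoint (12,9) outside
  → clear

BLOCKED by obstacle 1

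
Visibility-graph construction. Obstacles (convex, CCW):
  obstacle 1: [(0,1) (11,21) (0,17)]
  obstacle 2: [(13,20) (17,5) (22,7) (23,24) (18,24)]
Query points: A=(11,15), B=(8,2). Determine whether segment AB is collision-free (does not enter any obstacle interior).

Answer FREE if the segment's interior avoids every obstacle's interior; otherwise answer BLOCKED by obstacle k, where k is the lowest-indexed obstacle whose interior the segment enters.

Obstacle 1 [(0,1) (11,21) (0,17)]:
  edge (0,1)–(11,21): clear
  edge (11,21)–(0,17): clear
  edge (0,17)–(0,1): clear
  midpoint (19/2,17/2) outside
  → clear
Obstacle 2 [(13,20) (17,5) (22,7) (23,24) (18,24)]:
  edge (13,20)–(17,5): clear
  edge (17,5)–(22,7): clear
  edge (22,7)–(23,24): clear
  edge (23,24)–(18,24): clear
  edge (18,24)–(13,20): clear
  midpoint (19/2,17/2) outside
  → clear

FREE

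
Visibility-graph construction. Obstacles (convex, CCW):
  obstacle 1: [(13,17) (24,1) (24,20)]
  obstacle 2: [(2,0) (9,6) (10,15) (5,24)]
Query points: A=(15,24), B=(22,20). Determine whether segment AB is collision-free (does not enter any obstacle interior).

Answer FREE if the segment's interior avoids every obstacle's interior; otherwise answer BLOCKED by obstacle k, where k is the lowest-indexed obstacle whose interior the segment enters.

Obstacle 1 [(13,17) (24,1) (24,20)]:
  edge (13,17)–(24,1): clear
  edge (24,1)–(24,20): clear
  edge (24,20)–(13,17): clear
  midpoint (37/2,22) outside
  → clear
Obstacle 2 [(2,0) (9,6) (10,15) (5,24)]:
  edge (2,0)–(9,6): clear
  edge (9,6)–(10,15): clear
  edge (10,15)–(5,24): clear
  edge (5,24)–(2,0): clear
  midpoint (37/2,22) outside
  → clear

FREE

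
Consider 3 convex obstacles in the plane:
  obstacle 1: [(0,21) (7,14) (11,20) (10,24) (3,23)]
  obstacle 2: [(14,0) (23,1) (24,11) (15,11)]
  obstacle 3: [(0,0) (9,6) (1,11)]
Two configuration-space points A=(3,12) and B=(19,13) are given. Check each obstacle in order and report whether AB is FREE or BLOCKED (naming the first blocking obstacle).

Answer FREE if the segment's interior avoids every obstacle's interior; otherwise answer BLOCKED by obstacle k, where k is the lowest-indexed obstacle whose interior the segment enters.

FREE

Obstacle 1 [(0,21) (7,14) (11,20) (10,24) (3,23)]:
  edge (0,21)–(7,14): clear
  edge (7,14)–(11,20): clear
  edge (11,20)–(10,24): clear
  edge (10,24)–(3,23): clear
  edge (3,23)–(0,21): clear
  midpoint (11,25/2) outside
  → clear
Obstacle 2 [(14,0) (23,1) (24,11) (15,11)]:
  edge (14,0)–(23,1): clear
  edge (23,1)–(24,11): clear
  edge (24,11)–(15,11): clear
  edge (15,11)–(14,0): clear
  midpoint (11,25/2) outside
  → clear
Obstacle 3 [(0,0) (9,6) (1,11)]:
  edge (0,0)–(9,6): clear
  edge (9,6)–(1,11): clear
  edge (1,11)–(0,0): clear
  midpoint (11,25/2) outside
  → clear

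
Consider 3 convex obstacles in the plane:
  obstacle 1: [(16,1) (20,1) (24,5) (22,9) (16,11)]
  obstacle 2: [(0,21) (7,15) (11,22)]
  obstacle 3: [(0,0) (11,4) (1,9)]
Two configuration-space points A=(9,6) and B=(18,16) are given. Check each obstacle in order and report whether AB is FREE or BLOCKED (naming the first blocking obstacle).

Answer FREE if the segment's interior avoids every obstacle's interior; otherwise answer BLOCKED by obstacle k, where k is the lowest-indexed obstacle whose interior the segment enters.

Obstacle 1 [(16,1) (20,1) (24,5) (22,9) (16,11)]:
  edge (16,1)–(20,1): clear
  edge (20,1)–(24,5): clear
  edge (24,5)–(22,9): clear
  edge (22,9)–(16,11): clear
  edge (16,11)–(16,1): clear
  midpoint (27/2,11) outside
  → clear
Obstacle 2 [(0,21) (7,15) (11,22)]:
  edge (0,21)–(7,15): clear
  edge (7,15)–(11,22): clear
  edge (11,22)–(0,21): clear
  midpoint (27/2,11) outside
  → clear
Obstacle 3 [(0,0) (11,4) (1,9)]:
  edge (0,0)–(11,4): clear
  edge (11,4)–(1,9): clear
  edge (1,9)–(0,0): clear
  midpoint (27/2,11) outside
  → clear

FREE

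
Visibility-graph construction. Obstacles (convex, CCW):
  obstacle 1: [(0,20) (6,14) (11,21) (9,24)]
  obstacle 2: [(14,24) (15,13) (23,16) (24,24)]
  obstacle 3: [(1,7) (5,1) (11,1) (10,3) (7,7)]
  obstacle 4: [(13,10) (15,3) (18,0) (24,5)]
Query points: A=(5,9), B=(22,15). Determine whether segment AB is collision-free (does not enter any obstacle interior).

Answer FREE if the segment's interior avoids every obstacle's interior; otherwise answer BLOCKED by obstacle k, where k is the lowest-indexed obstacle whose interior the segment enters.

Obstacle 1 [(0,20) (6,14) (11,21) (9,24)]:
  edge (0,20)–(6,14): clear
  edge (6,14)–(11,21): clear
  edge (11,21)–(9,24): clear
  edge (9,24)–(0,20): clear
  midpoint (27/2,12) outside
  → clear
Obstacle 2 [(14,24) (15,13) (23,16) (24,24)]:
  edge (14,24)–(15,13): clear
  edge (15,13)–(23,16): clear
  edge (23,16)–(24,24): clear
  edge (24,24)–(14,24): clear
  midpoint (27/2,12) outside
  → clear
Obstacle 3 [(1,7) (5,1) (11,1) (10,3) (7,7)]:
  edge (1,7)–(5,1): clear
  edge (5,1)–(11,1): clear
  edge (11,1)–(10,3): clear
  edge (10,3)–(7,7): clear
  edge (7,7)–(1,7): clear
  midpoint (27/2,12) outside
  → clear
Obstacle 4 [(13,10) (15,3) (18,0) (24,5)]:
  edge (13,10)–(15,3): clear
  edge (15,3)–(18,0): clear
  edge (18,0)–(24,5): clear
  edge (24,5)–(13,10): clear
  midpoint (27/2,12) outside
  → clear

FREE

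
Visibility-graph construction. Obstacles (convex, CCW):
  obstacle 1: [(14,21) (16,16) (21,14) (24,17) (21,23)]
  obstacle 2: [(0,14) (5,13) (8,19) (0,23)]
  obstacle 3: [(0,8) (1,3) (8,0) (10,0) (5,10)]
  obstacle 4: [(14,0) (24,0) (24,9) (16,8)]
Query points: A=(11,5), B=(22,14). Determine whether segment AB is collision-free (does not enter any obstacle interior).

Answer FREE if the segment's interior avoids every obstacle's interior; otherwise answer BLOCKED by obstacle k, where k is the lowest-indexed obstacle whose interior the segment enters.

FREE

Obstacle 1 [(14,21) (16,16) (21,14) (24,17) (21,23)]:
  edge (14,21)–(16,16): clear
  edge (16,16)–(21,14): clear
  edge (21,14)–(24,17): clear
  edge (24,17)–(21,23): clear
  edge (21,23)–(14,21): clear
  midpoint (33/2,19/2) outside
  → clear
Obstacle 2 [(0,14) (5,13) (8,19) (0,23)]:
  edge (0,14)–(5,13): clear
  edge (5,13)–(8,19): clear
  edge (8,19)–(0,23): clear
  edge (0,23)–(0,14): clear
  midpoint (33/2,19/2) outside
  → clear
Obstacle 3 [(0,8) (1,3) (8,0) (10,0) (5,10)]:
  edge (0,8)–(1,3): clear
  edge (1,3)–(8,0): clear
  edge (8,0)–(10,0): clear
  edge (10,0)–(5,10): clear
  edge (5,10)–(0,8): clear
  midpoint (33/2,19/2) outside
  → clear
Obstacle 4 [(14,0) (24,0) (24,9) (16,8)]:
  edge (14,0)–(24,0): clear
  edge (24,0)–(24,9): clear
  edge (24,9)–(16,8): clear
  edge (16,8)–(14,0): clear
  midpoint (33/2,19/2) outside
  → clear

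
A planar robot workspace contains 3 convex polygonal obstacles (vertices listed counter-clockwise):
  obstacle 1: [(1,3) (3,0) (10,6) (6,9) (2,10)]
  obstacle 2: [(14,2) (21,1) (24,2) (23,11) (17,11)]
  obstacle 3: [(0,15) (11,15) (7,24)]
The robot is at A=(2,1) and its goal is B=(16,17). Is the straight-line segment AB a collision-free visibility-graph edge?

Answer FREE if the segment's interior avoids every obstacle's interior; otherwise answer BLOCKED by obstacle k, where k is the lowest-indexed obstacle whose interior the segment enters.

Obstacle 1 [(1,3) (3,0) (10,6) (6,9) (2,10)]:
  edge (1,3)–(3,0): crosses AB
  edge (3,0)–(10,6): clear
  edge (10,6)–(6,9): crosses AB
  edge (6,9)–(2,10): clear
  edge (2,10)–(1,3): clear
  → BLOCKED
Obstacle 2 [(14,2) (21,1) (24,2) (23,11) (17,11)]:
  edge (14,2)–(21,1): clear
  edge (21,1)–(24,2): clear
  edge (24,2)–(23,11): clear
  edge (23,11)–(17,11): clear
  edge (17,11)–(14,2): clear
  midpoint (9,9) outside
  → clear
Obstacle 3 [(0,15) (11,15) (7,24)]:
  edge (0,15)–(11,15): clear
  edge (11,15)–(7,24): clear
  edge (7,24)–(0,15): clear
  midpoint (9,9) outside
  → clear

BLOCKED by obstacle 1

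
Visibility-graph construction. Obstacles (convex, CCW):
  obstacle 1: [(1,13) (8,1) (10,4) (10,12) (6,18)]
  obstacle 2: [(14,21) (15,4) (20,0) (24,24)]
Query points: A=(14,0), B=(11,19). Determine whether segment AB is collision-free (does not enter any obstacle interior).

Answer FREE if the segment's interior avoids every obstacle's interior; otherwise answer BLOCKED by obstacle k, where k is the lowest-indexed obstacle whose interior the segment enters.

FREE

Obstacle 1 [(1,13) (8,1) (10,4) (10,12) (6,18)]:
  edge (1,13)–(8,1): clear
  edge (8,1)–(10,4): clear
  edge (10,4)–(10,12): clear
  edge (10,12)–(6,18): clear
  edge (6,18)–(1,13): clear
  midpoint (25/2,19/2) outside
  → clear
Obstacle 2 [(14,21) (15,4) (20,0) (24,24)]:
  edge (14,21)–(15,4): clear
  edge (15,4)–(20,0): clear
  edge (20,0)–(24,24): clear
  edge (24,24)–(14,21): clear
  midpoint (25/2,19/2) outside
  → clear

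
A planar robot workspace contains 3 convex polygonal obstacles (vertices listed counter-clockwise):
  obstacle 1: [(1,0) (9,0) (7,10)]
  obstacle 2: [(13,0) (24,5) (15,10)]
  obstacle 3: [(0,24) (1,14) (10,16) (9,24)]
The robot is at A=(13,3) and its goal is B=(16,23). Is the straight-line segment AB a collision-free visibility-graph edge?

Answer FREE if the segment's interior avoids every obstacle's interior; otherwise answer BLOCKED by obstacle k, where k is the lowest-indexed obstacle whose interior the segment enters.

Obstacle 1 [(1,0) (9,0) (7,10)]:
  edge (1,0)–(9,0): clear
  edge (9,0)–(7,10): clear
  edge (7,10)–(1,0): clear
  midpoint (29/2,13) outside
  → clear
Obstacle 2 [(13,0) (24,5) (15,10)]:
  edge (13,0)–(24,5): clear
  edge (24,5)–(15,10): clear
  edge (15,10)–(13,0): clear
  midpoint (29/2,13) outside
  → clear
Obstacle 3 [(0,24) (1,14) (10,16) (9,24)]:
  edge (0,24)–(1,14): clear
  edge (1,14)–(10,16): clear
  edge (10,16)–(9,24): clear
  edge (9,24)–(0,24): clear
  midpoint (29/2,13) outside
  → clear

FREE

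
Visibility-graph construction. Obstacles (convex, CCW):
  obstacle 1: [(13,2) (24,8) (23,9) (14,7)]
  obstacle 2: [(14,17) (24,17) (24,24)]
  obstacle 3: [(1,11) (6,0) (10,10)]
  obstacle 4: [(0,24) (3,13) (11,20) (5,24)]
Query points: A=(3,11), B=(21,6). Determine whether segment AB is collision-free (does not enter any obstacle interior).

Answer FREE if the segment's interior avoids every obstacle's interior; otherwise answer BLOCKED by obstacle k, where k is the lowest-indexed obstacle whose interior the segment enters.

Obstacle 1 [(13,2) (24,8) (23,9) (14,7)]:
  edge (13,2)–(24,8): crosses AB
  edge (24,8)–(23,9): clear
  edge (23,9)–(14,7): crosses AB
  edge (14,7)–(13,2): clear
  → BLOCKED
Obstacle 2 [(14,17) (24,17) (24,24)]:
  edge (14,17)–(24,17): clear
  edge (24,17)–(24,24): clear
  edge (24,24)–(14,17): clear
  midpoint (12,17/2) outside
  → clear
Obstacle 3 [(1,11) (6,0) (10,10)]:
  edge (1,11)–(6,0): clear
  edge (6,0)–(10,10): crosses AB
  edge (10,10)–(1,11): crosses AB
  → BLOCKED
Obstacle 4 [(0,24) (3,13) (11,20) (5,24)]:
  edge (0,24)–(3,13): clear
  edge (3,13)–(11,20): clear
  edge (11,20)–(5,24): clear
  edge (5,24)–(0,24): clear
  midpoint (12,17/2) outside
  → clear

BLOCKED by obstacle 1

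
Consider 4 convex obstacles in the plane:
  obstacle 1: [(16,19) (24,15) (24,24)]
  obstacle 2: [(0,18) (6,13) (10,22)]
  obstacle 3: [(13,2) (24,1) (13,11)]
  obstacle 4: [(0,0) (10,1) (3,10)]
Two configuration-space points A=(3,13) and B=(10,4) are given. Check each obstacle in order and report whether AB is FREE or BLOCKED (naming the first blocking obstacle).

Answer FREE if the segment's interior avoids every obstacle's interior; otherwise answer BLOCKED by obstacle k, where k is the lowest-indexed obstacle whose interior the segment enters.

FREE

Obstacle 1 [(16,19) (24,15) (24,24)]:
  edge (16,19)–(24,15): clear
  edge (24,15)–(24,24): clear
  edge (24,24)–(16,19): clear
  midpoint (13/2,17/2) outside
  → clear
Obstacle 2 [(0,18) (6,13) (10,22)]:
  edge (0,18)–(6,13): clear
  edge (6,13)–(10,22): clear
  edge (10,22)–(0,18): clear
  midpoint (13/2,17/2) outside
  → clear
Obstacle 3 [(13,2) (24,1) (13,11)]:
  edge (13,2)–(24,1): clear
  edge (24,1)–(13,11): clear
  edge (13,11)–(13,2): clear
  midpoint (13/2,17/2) outside
  → clear
Obstacle 4 [(0,0) (10,1) (3,10)]:
  edge (0,0)–(10,1): clear
  edge (10,1)–(3,10): clear
  edge (3,10)–(0,0): clear
  midpoint (13/2,17/2) outside
  → clear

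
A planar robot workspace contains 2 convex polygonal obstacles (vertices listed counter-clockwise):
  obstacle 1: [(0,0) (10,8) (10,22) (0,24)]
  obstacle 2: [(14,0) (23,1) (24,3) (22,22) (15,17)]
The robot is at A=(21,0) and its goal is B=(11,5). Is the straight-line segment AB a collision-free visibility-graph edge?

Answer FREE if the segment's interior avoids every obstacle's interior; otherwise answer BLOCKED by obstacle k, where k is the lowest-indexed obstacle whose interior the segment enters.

BLOCKED by obstacle 2

Obstacle 1 [(0,0) (10,8) (10,22) (0,24)]:
  edge (0,0)–(10,8): clear
  edge (10,8)–(10,22): clear
  edge (10,22)–(0,24): clear
  edge (0,24)–(0,0): clear
  midpoint (16,5/2) outside
  → clear
Obstacle 2 [(14,0) (23,1) (24,3) (22,22) (15,17)]:
  edge (14,0)–(23,1): crosses AB
  edge (23,1)–(24,3): clear
  edge (24,3)–(22,22): clear
  edge (22,22)–(15,17): clear
  edge (15,17)–(14,0): crosses AB
  → BLOCKED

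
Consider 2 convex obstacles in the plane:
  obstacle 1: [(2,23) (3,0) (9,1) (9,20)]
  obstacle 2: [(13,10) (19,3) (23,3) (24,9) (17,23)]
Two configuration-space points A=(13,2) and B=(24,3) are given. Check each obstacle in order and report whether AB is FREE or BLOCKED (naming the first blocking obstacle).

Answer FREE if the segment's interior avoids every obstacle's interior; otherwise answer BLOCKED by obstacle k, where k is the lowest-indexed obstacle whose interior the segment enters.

FREE

Obstacle 1 [(2,23) (3,0) (9,1) (9,20)]:
  edge (2,23)–(3,0): clear
  edge (3,0)–(9,1): clear
  edge (9,1)–(9,20): clear
  edge (9,20)–(2,23): clear
  midpoint (37/2,5/2) outside
  → clear
Obstacle 2 [(13,10) (19,3) (23,3) (24,9) (17,23)]:
  edge (13,10)–(19,3): clear
  edge (19,3)–(23,3): clear
  edge (23,3)–(24,9): clear
  edge (24,9)–(17,23): clear
  edge (17,23)–(13,10): clear
  midpoint (37/2,5/2) outside
  → clear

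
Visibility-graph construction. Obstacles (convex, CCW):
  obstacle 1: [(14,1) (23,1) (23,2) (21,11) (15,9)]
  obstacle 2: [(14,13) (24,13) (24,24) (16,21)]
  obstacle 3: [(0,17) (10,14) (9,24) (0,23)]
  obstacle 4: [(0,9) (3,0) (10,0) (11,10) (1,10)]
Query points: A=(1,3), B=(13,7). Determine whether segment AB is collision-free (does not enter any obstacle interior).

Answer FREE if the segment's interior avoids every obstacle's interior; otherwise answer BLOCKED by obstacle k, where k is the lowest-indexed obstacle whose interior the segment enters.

Obstacle 1 [(14,1) (23,1) (23,2) (21,11) (15,9)]:
  edge (14,1)–(23,1): clear
  edge (23,1)–(23,2): clear
  edge (23,2)–(21,11): clear
  edge (21,11)–(15,9): clear
  edge (15,9)–(14,1): clear
  midpoint (7,5) outside
  → clear
Obstacle 2 [(14,13) (24,13) (24,24) (16,21)]:
  edge (14,13)–(24,13): clear
  edge (24,13)–(24,24): clear
  edge (24,24)–(16,21): clear
  edge (16,21)–(14,13): clear
  midpoint (7,5) outside
  → clear
Obstacle 3 [(0,17) (10,14) (9,24) (0,23)]:
  edge (0,17)–(10,14): clear
  edge (10,14)–(9,24): clear
  edge (9,24)–(0,23): clear
  edge (0,23)–(0,17): clear
  midpoint (7,5) outside
  → clear
Obstacle 4 [(0,9) (3,0) (10,0) (11,10) (1,10)]:
  edge (0,9)–(3,0): crosses AB
  edge (3,0)–(10,0): clear
  edge (10,0)–(11,10): crosses AB
  edge (11,10)–(1,10): clear
  edge (1,10)–(0,9): clear
  → BLOCKED

BLOCKED by obstacle 4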